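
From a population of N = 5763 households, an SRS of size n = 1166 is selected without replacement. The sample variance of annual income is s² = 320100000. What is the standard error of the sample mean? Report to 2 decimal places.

Under SRS without replacement, Var(ȳ) = (1 − f)·s²/n with f = n/N = 1166/5763 = 0.20232518.
Var(ȳ) = (1 − 0.20232518)·320100000/1166 = 0.79767482·274528.3 = 218984.31.
SE(ȳ) = √(218984.31) = 467.96.

467.96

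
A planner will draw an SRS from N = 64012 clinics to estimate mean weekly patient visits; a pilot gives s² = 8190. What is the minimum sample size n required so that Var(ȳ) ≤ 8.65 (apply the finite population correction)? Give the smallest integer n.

934

Without fpc, n₀ = s²/D = 8190/8.65 = 946.8208.
With fpc, (1 − n/N)·s²/n ≤ D requires n ≥ n₀/(1 + n₀/N) = 946.8208/(1 + 946.8208/64012) = 933.0202.
Rounding up, n = 934.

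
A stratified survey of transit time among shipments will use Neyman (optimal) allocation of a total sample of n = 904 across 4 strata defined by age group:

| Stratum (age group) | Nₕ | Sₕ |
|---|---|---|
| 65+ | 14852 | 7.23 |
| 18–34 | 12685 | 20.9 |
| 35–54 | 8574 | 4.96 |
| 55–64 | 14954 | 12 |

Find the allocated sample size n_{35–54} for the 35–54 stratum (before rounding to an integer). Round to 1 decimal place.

64.7

Neyman allocation: nₕ = n·NₕSₕ / Σⱼ NⱼSⱼ.
Σ NⱼSⱼ = 14852·7.23 + 12685·20.9 + 8574·4.96 + 14954·12 = 594471.5.
n_{35–54} = 904·8574·4.96 / 594471.5 = 64.7.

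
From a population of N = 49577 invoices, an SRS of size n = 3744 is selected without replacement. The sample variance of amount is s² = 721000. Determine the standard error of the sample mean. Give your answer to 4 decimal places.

Under SRS without replacement, Var(ȳ) = (1 − f)·s²/n with f = n/N = 3744/49577 = 0.07551889.
Var(ȳ) = (1 − 0.07551889)·721000/3744 = 0.92448111·192.57479 = 178.03175.
SE(ȳ) = √(178.03175) = 13.3429.

13.3429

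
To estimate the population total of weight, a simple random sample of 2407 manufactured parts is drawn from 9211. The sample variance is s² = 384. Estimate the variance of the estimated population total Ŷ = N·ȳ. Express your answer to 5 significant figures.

9.9983 × 10^6

Var(Ŷ) = N²·Var(ȳ) = N²·(1 − n/N)·s²/n.
f = 2407/9211 = 0.26131799; Var(ȳ) = 0.73868201·384/2407 = 0.11784541.
Var(Ŷ) = 9211² · 0.11784541 = 9.9983017 × 10^6.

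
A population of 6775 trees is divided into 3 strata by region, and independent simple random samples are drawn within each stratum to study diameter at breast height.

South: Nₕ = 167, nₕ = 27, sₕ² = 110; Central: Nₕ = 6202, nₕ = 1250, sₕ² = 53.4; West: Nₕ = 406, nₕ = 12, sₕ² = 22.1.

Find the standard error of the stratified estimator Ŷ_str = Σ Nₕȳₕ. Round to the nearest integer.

1305

Var(Ŷ_str) = Σₕ Nₕ²(1 − fₕ)sₕ²/nₕ.
South: 167²·(1 − 27/167)·110/27 = 95251.852.
Central: 6202²·(1 − 1250/6202)·53.4/1250 = 1.3120296 × 10^6.
West: 406²·(1 − 12/406)·22.1/12 = 294600.37.
Sum = 1.7018818 × 10^6.
SE = √(1.7018818 × 10^6) = 1305.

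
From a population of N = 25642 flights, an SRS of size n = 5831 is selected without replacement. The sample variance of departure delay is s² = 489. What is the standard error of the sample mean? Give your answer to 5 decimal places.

0.25454

Under SRS without replacement, Var(ȳ) = (1 − f)·s²/n with f = n/N = 5831/25642 = 0.22740036.
Var(ȳ) = (1 − 0.22740036)·489/5831 = 0.77259964·0.083862116 = 0.064791841.
SE(ȳ) = √(0.064791841) = 0.25454.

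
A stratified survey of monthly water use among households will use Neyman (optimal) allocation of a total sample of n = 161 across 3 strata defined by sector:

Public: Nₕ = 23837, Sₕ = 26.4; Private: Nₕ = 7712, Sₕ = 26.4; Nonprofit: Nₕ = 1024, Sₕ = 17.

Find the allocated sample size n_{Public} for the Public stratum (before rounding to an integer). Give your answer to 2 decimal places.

119.15

Neyman allocation: nₕ = n·NₕSₕ / Σⱼ NⱼSⱼ.
Σ NⱼSⱼ = 23837·26.4 + 7712·26.4 + 1024·17 = 850301.6.
n_{Public} = 161·23837·26.4 / 850301.6 = 119.15.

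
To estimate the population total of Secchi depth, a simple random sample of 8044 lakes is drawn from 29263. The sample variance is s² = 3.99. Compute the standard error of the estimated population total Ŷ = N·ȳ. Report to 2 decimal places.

554.97

Var(Ŷ) = N²·Var(ȳ) = N²·(1 − n/N)·s²/n.
f = 8044/29263 = 0.27488638; Var(ȳ) = 0.72511362·3.99/8044 = 3.5967222 × 10^-4.
Var(Ŷ) = 29263² · (3.5967222 × 10^-4) = 307995.66.
SE(Ŷ) = √(307995.66) = 554.97.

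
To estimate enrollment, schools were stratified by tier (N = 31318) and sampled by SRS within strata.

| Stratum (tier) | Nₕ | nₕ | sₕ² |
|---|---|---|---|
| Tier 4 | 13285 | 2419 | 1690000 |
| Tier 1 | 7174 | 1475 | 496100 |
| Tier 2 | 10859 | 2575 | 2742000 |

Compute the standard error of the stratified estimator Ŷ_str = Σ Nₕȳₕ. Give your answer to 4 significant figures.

458700

Var(Ŷ_str) = Σₕ Nₕ²(1 − fₕ)sₕ²/nₕ.
Tier 4: 13285²·(1 − 2419/13285)·1690000/2419 = 1.0085144 × 10^11.
Tier 1: 7174²·(1 − 1475/7174)·496100/1475 = 1.3751094 × 10^10.
Tier 2: 10859²·(1 − 2575/10859)·2742000/2575 = 9.5789993 × 10^10.
Sum = 2.1039253 × 10^11.
SE = √(2.1039253 × 10^11) = 458700.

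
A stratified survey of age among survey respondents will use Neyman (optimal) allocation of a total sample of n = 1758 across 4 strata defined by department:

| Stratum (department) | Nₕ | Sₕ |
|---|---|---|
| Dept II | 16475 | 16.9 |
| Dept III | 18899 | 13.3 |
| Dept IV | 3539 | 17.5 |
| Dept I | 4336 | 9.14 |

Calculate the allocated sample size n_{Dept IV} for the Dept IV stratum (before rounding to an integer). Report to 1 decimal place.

172.5

Neyman allocation: nₕ = n·NₕSₕ / Σⱼ NⱼSⱼ.
Σ NⱼSⱼ = 16475·16.9 + 18899·13.3 + 3539·17.5 + 4336·9.14 = 631347.74.
n_{Dept IV} = 1758·3539·17.5 / 631347.74 = 172.5.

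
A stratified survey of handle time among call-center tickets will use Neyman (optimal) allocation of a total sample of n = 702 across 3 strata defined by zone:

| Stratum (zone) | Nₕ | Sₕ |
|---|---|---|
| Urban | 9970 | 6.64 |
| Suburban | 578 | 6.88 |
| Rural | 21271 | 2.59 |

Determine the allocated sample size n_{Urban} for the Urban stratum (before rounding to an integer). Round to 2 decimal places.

Neyman allocation: nₕ = n·NₕSₕ / Σⱼ NⱼSⱼ.
Σ NⱼSⱼ = 9970·6.64 + 578·6.88 + 21271·2.59 = 125269.33.
n_{Urban} = 702·9970·6.64 / 125269.33 = 370.98.

370.98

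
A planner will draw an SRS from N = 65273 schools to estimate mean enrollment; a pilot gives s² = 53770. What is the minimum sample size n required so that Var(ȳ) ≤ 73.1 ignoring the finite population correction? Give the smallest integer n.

736

Without fpc, n₀ = s²/D = 53770/73.1 = 735.5677.
Rounding up, n = 736.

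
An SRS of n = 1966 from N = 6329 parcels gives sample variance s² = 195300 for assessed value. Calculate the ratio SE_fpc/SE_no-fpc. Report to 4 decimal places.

f = n/N = 1966/6329 = 0.31063359.
SE_no-fpc = √(s²/n) = 9.9668831; SE_fpc = √((1−f)s²/n) = 8.2753129.
Ratio = √(1−f) = 0.83028092.

0.8303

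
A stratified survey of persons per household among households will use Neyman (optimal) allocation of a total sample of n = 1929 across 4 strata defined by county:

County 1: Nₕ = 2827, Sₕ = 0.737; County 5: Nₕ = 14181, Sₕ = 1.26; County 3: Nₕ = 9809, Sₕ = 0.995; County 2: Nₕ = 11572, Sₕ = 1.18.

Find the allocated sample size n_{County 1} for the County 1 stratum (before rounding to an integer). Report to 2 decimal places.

92.68

Neyman allocation: nₕ = n·NₕSₕ / Σⱼ NⱼSⱼ.
Σ NⱼSⱼ = 2827·0.737 + 14181·1.26 + 9809·0.995 + 11572·1.18 = 43366.474.
n_{County 1} = 1929·2827·0.737 / 43366.474 = 92.68.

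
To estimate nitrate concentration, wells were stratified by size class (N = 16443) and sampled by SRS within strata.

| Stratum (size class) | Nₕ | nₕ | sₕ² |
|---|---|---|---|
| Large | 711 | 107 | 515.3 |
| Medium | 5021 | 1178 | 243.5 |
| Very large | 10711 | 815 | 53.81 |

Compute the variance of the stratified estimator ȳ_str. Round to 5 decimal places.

0.04829

Var(ȳ_str) = Σₕ Wₕ²(1 − fₕ)sₕ²/nₕ with Wₕ = Nₕ/N, N = 16443.
Large: Wₕ = 0.04324028; term = 0.04324028²·(1 − 0.15049226)·515.3/107 = 0.0076492841.
Medium: Wₕ = 0.30535790; term = 0.30535790²·(1 − 0.23461462)·243.5/1178 = 0.014752043.
Very large: Wₕ = 0.65140181; term = 0.65140181²·(1 − 0.07609000)·53.81/815 = 0.025884094.
Sum = 0.048285421.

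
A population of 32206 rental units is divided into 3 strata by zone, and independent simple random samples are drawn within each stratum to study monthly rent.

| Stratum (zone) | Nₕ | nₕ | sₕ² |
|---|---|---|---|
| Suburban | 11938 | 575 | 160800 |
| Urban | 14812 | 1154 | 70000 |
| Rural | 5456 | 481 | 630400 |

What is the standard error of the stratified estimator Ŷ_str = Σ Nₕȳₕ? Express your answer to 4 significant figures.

292900

Var(Ŷ_str) = Σₕ Nₕ²(1 − fₕ)sₕ²/nₕ.
Suburban: 11938²·(1 − 575/11938)·160800/575 = 3.7935235 × 10^10.
Urban: 14812²·(1 − 1154/14812)·70000/1154 = 1.227137 × 10^10.
Rural: 5456²·(1 − 481/5456)·630400/481 = 3.5574481 × 10^10.
Sum = 8.5781086 × 10^10.
SE = √(8.5781086 × 10^10) = 292900.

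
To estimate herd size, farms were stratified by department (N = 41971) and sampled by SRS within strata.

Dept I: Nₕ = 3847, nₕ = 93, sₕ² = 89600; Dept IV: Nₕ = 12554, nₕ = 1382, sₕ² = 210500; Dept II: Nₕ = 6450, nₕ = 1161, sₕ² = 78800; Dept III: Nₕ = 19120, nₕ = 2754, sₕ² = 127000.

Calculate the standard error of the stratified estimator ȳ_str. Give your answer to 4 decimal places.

Var(ȳ_str) = Σₕ Wₕ²(1 − fₕ)sₕ²/nₕ with Wₕ = Nₕ/N, N = 41971.
Dept I: Wₕ = 0.09165853; term = 0.09165853²·(1 − 0.02417468)·89600/93 = 7.8984683.
Dept IV: Wₕ = 0.29911129; term = 0.29911129²·(1 − 0.11008444)·210500/1382 = 12.127142.
Dept II: Wₕ = 0.15367754; term = 0.15367754²·(1 − 0.18000000)·78800/1161 = 1.3144033.
Dept III: Wₕ = 0.45555264; term = 0.45555264²·(1 − 0.14403766)·127000/2754 = 8.1916537.
Sum = 29.531667.
SE = √(29.531667) = 5.4343.

5.4343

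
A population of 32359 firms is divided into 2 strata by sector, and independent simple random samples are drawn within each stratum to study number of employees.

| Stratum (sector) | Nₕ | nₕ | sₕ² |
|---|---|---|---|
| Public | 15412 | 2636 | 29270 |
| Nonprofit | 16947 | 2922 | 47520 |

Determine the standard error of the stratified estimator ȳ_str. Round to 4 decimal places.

2.4041

Var(ȳ_str) = Σₕ Wₕ²(1 − fₕ)sₕ²/nₕ with Wₕ = Nₕ/N, N = 32359.
Public: Wₕ = 0.47628171; term = 0.47628171²·(1 − 0.17103556)·29270/2636 = 2.0880507.
Nonprofit: Wₕ = 0.52371829; term = 0.52371829²·(1 − 0.17241990)·47520/2922 = 3.6914903.
Sum = 5.779541.
SE = √(5.779541) = 2.4041.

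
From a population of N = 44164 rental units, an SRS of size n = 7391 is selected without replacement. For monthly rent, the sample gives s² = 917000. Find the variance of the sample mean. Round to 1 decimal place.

Under SRS without replacement, Var(ȳ) = (1 − f)·s²/n with f = n/N = 7391/44164 = 0.16735350.
Var(ȳ) = (1 − 0.16735350)·917000/7391 = 0.83264650·124.06981 = 103.3063.

103.3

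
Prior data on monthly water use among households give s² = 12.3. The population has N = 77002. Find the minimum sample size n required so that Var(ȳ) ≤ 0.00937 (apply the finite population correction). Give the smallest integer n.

Without fpc, n₀ = s²/D = 12.3/0.00937 = 1312.7001.
With fpc, (1 − n/N)·s²/n ≤ D requires n ≥ n₀/(1 + n₀/N) = 1312.7001/(1 + 1312.7001/77002) = 1290.6968.
Rounding up, n = 1291.

1291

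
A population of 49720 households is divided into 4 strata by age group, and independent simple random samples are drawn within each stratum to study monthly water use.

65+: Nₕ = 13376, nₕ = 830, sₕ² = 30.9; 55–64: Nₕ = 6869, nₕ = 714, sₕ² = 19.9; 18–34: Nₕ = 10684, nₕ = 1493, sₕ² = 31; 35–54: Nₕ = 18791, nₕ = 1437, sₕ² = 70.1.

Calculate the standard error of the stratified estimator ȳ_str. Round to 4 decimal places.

Var(ȳ_str) = Σₕ Wₕ²(1 − fₕ)sₕ²/nₕ with Wₕ = Nₕ/N, N = 49720.
65+: Wₕ = 0.26902655; term = 0.26902655²·(1 − 0.06205144)·30.9/830 = 0.0025272586.
55–64: Wₕ = 0.13815366; term = 0.13815366²·(1 − 0.10394526)·19.9/714 = 4.7666603 × 10^-4.
18–34: Wₕ = 0.21488335; term = 0.21488335²·(1 − 0.13974167)·31/1493 = 8.2477653 × 10^-4.
35–54: Wₕ = 0.37793644; term = 0.37793644²·(1 − 0.07647278)·70.1/1437 = 0.0064349992.
Sum = 0.0102637.
SE = √(0.0102637) = 0.1013.

0.1013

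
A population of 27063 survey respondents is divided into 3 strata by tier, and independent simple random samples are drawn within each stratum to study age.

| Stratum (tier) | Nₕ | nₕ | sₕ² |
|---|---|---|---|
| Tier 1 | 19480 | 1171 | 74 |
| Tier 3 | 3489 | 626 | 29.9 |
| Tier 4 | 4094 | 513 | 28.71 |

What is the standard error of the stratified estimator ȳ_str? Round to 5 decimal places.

0.18040

Var(ȳ_str) = Σₕ Wₕ²(1 − fₕ)sₕ²/nₕ with Wₕ = Nₕ/N, N = 27063.
Tier 1: Wₕ = 0.71980194; term = 0.71980194²·(1 − 0.06011294)·74/1171 = 0.030773474.
Tier 3: Wₕ = 0.12892141; term = 0.12892141²·(1 − 0.17942104)·29.9/626 = 6.5142931 × 10^-4.
Tier 4: Wₕ = 0.15127665; term = 0.15127665²·(1 − 0.12530532)·28.71/513 = 0.001120253.
Sum = 0.032545156.
SE = √(0.032545156) = 0.18040.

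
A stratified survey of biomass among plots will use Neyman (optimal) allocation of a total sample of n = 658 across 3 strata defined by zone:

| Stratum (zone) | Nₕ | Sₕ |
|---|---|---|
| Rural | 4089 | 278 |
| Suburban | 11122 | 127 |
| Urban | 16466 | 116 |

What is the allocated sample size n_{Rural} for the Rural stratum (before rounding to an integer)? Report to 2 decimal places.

Neyman allocation: nₕ = n·NₕSₕ / Σⱼ NⱼSⱼ.
Σ NⱼSⱼ = 4089·278 + 11122·127 + 16466·116 = 4.459292 × 10^6.
n_{Rural} = 658·4089·278 / (4.459292 × 10^6) = 167.73.

167.73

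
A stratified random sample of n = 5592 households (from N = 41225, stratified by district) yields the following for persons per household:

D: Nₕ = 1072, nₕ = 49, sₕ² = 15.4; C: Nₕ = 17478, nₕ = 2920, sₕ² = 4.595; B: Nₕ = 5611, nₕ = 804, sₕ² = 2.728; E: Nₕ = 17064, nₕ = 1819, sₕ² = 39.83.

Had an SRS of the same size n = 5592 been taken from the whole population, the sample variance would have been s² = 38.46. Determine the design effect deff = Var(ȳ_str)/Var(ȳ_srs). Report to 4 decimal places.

0.6466

Var(ȳ_str) = Σ Wₕ²(1−fₕ)sₕ²/nₕ with Wₕ = Nₕ/41225:
  D: (1072/41225)²·(1−49/1072)·15.4/49 = 2.028027 × 10^-4
  C: (17478/41225)²·(1−2920/17478)·4.595/2920 = 2.3559973 × 10^-4
  B: (5611/41225)²·(1−804/5611)·2.728/804 = 5.3849463 × 10^-5
  E: (17064/41225)²·(1−1819/17064)·39.83/1819 = 0.0033516955
  → Var(ȳ_str) = 0.0038439474.
Var(ȳ_srs) = (1 − 5592/41225)·38.46/5592 = 0.0059447534.
deff = 0.0038439474 / 0.0059447534 = 0.6466.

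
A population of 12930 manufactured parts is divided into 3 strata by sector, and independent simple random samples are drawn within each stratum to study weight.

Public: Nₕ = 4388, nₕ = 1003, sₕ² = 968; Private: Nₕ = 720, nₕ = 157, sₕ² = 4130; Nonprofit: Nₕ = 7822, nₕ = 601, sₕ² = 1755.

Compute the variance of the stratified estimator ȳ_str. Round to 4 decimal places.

1.1361

Var(ȳ_str) = Σₕ Wₕ²(1 − fₕ)sₕ²/nₕ with Wₕ = Nₕ/N, N = 12930.
Public: Wₕ = 0.33936582; term = 0.33936582²·(1 − 0.22857794)·968/1003 = 0.085743788.
Private: Wₕ = 0.05568445; term = 0.05568445²·(1 − 0.21805556)·4130/157 = 0.063781428.
Nonprofit: Wₕ = 0.60494973; term = 0.60494973²·(1 − 0.07683457)·1755/601 = 0.98655376.
Sum = 1.136079.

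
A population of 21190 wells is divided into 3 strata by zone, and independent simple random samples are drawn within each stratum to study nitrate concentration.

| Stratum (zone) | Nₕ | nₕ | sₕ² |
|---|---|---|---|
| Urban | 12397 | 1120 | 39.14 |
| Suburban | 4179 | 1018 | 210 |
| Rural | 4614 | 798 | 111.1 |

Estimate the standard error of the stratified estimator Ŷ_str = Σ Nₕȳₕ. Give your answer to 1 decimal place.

Var(Ŷ_str) = Σₕ Nₕ²(1 − fₕ)sₕ²/nₕ.
Urban: 12397²·(1 − 1120/12397)·39.14/1120 = 4.8855446 × 10^6.
Suburban: 4179²·(1 − 1018/4179)·210/1018 = 2.7250118 × 10^6.
Rural: 4614²·(1 − 798/4614)·111.1/798 = 2.4513037 × 10^6.
Sum = 1.006186 × 10^7.
SE = √(1.006186 × 10^7) = 3172.0.

3172.0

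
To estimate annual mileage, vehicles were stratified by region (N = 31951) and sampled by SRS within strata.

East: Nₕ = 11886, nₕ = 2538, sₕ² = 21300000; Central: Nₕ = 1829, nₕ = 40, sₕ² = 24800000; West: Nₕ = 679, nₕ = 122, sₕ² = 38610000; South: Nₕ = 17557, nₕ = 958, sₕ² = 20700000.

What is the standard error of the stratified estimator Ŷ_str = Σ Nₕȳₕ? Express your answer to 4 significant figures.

Var(Ŷ_str) = Σₕ Nₕ²(1 − fₕ)sₕ²/nₕ.
East: 11886²·(1 − 2538/11886)·21300000/2538 = 9.324862 × 10^11.
Central: 1829²·(1 − 40/1829)·24800000/40 = 2.0286902 × 10^12.
West: 679²·(1 − 122/679)·38610000/122 = 1.1969195 × 10^11.
South: 17557²·(1 − 958/17557)·20700000/958 = 6.297049 × 10^12.
Sum = 9.3779174 × 10^12.
SE = √(9.3779174 × 10^12) = 3.062 × 10^6.

3.062 × 10^6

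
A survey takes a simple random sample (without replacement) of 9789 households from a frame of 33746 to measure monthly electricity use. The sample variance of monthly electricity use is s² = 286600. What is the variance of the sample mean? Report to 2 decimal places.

Under SRS without replacement, Var(ȳ) = (1 − f)·s²/n with f = n/N = 9789/33746 = 0.29007882.
Var(ȳ) = (1 − 0.29007882)·286600/9789 = 0.70992118·29.277761 = 20.784902.

20.78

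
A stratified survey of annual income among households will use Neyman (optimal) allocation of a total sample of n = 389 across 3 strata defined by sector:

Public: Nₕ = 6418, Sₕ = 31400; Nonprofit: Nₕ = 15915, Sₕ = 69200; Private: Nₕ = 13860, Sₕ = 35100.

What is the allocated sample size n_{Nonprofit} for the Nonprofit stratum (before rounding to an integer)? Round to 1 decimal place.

Neyman allocation: nₕ = n·NₕSₕ / Σⱼ NⱼSⱼ.
Σ NⱼSⱼ = 6418·31400 + 15915·69200 + 13860·35100 = 1.7893292 × 10^9.
n_{Nonprofit} = 389·15915·69200 / (1.7893292 × 10^9) = 239.4.

239.4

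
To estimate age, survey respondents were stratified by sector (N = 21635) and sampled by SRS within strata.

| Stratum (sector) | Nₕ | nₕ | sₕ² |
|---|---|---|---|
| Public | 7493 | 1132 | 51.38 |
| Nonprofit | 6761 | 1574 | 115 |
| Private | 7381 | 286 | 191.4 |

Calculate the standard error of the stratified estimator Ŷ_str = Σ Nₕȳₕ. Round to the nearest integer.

Var(Ŷ_str) = Σₕ Nₕ²(1 − fₕ)sₕ²/nₕ.
Public: 7493²·(1 − 1132/7493)·51.38/1132 = 2.16336 × 10^6.
Nonprofit: 6761²·(1 − 1574/6761)·115/1574 = 2.5622429 × 10^6.
Private: 7381²·(1 − 286/7381)·191.4/286 = 3.5046407 × 10^7.
Sum = 3.977201 × 10^7.
SE = √(3.977201 × 10^7) = 6307.

6307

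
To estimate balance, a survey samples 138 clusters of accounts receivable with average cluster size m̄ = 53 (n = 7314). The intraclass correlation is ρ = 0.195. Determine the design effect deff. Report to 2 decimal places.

11.14

deff = 1 + (53 − 1)·0.195 = 1 + 10.14 = 11.14.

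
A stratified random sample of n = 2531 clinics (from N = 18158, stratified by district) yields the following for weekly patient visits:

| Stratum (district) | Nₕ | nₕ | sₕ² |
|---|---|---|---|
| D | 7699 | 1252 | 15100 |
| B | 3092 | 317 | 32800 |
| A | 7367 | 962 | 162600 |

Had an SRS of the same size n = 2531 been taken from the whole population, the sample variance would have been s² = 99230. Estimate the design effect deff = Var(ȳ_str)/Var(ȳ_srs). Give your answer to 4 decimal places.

Var(ȳ_str) = Σ Wₕ²(1−fₕ)sₕ²/nₕ with Wₕ = Nₕ/18158:
  D: (7699/18158)²·(1−1252/7699)·15100/1252 = 1.8156352
  B: (3092/18158)²·(1−317/3092)·32800/317 = 2.692657
  A: (7367/18158)²·(1−962/7367)·162600/962 = 24.189074
  → Var(ȳ_str) = 28.697366.
Var(ȳ_srs) = (1 − 2531/18158)·99230/2531 = 33.741039.
deff = 28.697366 / 33.741039 = 0.8505.

0.8505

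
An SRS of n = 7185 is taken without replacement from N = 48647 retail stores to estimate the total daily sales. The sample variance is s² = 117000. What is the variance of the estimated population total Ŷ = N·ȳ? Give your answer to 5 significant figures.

3.2845 × 10^10

Var(Ŷ) = N²·Var(ȳ) = N²·(1 − n/N)·s²/n.
f = 7185/48647 = 0.14769667; Var(ȳ) = 0.85230333·117000/7185 = 13.878843.
Var(Ŷ) = 48647² · 13.878843 = 3.2844707 × 10^10.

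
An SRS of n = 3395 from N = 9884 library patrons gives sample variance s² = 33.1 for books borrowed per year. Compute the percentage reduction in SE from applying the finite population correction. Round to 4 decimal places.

18.9744

f = n/N = 3395/9884 = 0.34348442.
SE_no-fpc = √(s²/n) = 0.098740224; SE_fpc = √((1−f)s²/n) = 0.080004907.
Ratio = √(1−f) = 0.81025649. Reduction = 100·(1 − 0.81025649) = 18.9744%.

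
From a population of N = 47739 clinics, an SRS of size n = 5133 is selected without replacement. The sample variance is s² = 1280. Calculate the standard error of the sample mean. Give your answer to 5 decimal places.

0.47176

Under SRS without replacement, Var(ȳ) = (1 − f)·s²/n with f = n/N = 5133/47739 = 0.10752215.
Var(ȳ) = (1 − 0.10752215)·1280/5133 = 0.89247785·0.24936684 = 0.22255438.
SE(ȳ) = √(0.22255438) = 0.47176.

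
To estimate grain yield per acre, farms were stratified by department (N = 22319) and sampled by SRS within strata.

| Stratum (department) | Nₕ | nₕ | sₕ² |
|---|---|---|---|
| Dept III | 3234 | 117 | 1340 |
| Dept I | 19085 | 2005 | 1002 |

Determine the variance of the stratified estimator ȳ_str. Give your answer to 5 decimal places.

0.55879

Var(ȳ_str) = Σₕ Wₕ²(1 − fₕ)sₕ²/nₕ with Wₕ = Nₕ/N, N = 22319.
Dept III: Wₕ = 0.14489897; term = 0.14489897²·(1 − 0.03617811)·1340/117 = 0.23176417.
Dept I: Wₕ = 0.85510103; term = 0.85510103²·(1 − 0.10505633)·1002/2005 = 0.32702723.
Sum = 0.5587914.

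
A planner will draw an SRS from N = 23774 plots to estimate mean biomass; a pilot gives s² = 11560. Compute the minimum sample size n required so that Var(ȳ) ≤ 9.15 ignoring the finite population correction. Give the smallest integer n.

1264

Without fpc, n₀ = s²/D = 11560/9.15 = 1263.3880.
Rounding up, n = 1264.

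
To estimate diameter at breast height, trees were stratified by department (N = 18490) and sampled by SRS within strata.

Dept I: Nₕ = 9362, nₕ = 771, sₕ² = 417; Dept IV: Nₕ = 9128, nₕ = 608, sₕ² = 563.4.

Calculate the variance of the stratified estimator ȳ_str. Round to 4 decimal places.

Var(ȳ_str) = Σₕ Wₕ²(1 − fₕ)sₕ²/nₕ with Wₕ = Nₕ/N, N = 18490.
Dept I: Wₕ = 0.50632774; term = 0.50632774²·(1 − 0.08235420)·417/771 = 0.12723899.
Dept IV: Wₕ = 0.49367226; term = 0.49367226²·(1 − 0.06660824)·563.4/608 = 0.21079226.
Sum = 0.33803125.

0.3380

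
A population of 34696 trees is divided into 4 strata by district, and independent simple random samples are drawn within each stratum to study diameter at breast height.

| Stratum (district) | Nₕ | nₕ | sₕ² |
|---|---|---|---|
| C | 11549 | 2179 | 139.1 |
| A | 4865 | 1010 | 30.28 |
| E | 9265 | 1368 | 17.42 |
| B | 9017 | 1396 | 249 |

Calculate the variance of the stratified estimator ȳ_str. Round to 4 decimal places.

0.0172

Var(ȳ_str) = Σₕ Wₕ²(1 − fₕ)sₕ²/nₕ with Wₕ = Nₕ/N, N = 34696.
C: Wₕ = 0.33286258; term = 0.33286258²·(1 − 0.18867434)·139.1/2179 = 0.005738456.
A: Wₕ = 0.14021789; term = 0.14021789²·(1 − 0.20760534)·30.28/1010 = 4.67071 × 10^-4.
E: Wₕ = 0.26703366; term = 0.26703366²·(1 − 0.14765246)·17.42/1368 = 7.7394624 × 10^-4.
B: Wₕ = 0.25988587; term = 0.25988587²·(1 − 0.15481868)·249/1396 = 0.010181907.
Sum = 0.01716138.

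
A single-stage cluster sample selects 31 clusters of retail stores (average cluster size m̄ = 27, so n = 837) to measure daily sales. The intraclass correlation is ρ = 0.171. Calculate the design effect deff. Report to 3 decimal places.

5.446

deff = 1 + (27 − 1)·0.171 = 1 + 4.446 = 5.446.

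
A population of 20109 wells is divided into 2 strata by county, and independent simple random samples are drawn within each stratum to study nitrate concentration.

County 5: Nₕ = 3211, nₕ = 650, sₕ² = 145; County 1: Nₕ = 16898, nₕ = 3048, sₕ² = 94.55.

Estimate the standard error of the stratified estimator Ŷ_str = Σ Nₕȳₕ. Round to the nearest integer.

Var(Ŷ_str) = Σₕ Nₕ²(1 − fₕ)sₕ²/nₕ.
County 5: 3211²·(1 − 650/3211)·145/650 = 1.8344443 × 10^6.
County 1: 16898²·(1 − 3048/16898)·94.55/3048 = 7.2599169 × 10^6.
Sum = 9.0943612 × 10^6.
SE = √(9.0943612 × 10^6) = 3016.

3016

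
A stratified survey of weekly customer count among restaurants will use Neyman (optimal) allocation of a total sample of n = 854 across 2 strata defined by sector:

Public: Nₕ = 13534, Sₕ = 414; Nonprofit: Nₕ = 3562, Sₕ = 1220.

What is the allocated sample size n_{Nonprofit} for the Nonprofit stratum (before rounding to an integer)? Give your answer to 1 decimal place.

Neyman allocation: nₕ = n·NₕSₕ / Σⱼ NⱼSⱼ.
Σ NⱼSⱼ = 13534·414 + 3562·1220 = 9.948716 × 10^6.
n_{Nonprofit} = 854·3562·1220 / (9.948716 × 10^6) = 373.0.

373.0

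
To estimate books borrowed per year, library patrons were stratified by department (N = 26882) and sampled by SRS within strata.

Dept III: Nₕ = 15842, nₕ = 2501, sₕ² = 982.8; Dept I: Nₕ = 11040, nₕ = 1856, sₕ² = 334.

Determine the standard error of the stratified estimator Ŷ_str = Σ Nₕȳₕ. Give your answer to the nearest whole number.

Var(Ŷ_str) = Σₕ Nₕ²(1 − fₕ)sₕ²/nₕ.
Dept III: 15842²·(1 − 2501/15842)·982.8/2501 = 8.3051953 × 10^7.
Dept I: 11040²·(1 − 1856/11040)·334/1856 = 1.8246074 × 10^7.
Sum = 1.0129803 × 10^8.
SE = √(1.0129803 × 10^8) = 10065.

10065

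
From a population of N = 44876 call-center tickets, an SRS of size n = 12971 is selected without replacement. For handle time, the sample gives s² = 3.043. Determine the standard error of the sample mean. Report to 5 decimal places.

0.01291

Under SRS without replacement, Var(ȳ) = (1 − f)·s²/n with f = n/N = 12971/44876 = 0.28904091.
Var(ȳ) = (1 − 0.28904091)·3.043/12971 = 0.71095909·2.3460026 × 10^-4 = 1.6679119 × 10^-4.
SE(ȳ) = √(1.6679119 × 10^-4) = 0.01291.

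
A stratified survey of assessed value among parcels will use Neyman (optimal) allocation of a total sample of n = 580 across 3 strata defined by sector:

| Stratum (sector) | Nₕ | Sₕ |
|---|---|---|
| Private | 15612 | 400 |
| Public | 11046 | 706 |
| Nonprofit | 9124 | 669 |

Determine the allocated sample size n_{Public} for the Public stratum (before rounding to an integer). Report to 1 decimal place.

Neyman allocation: nₕ = n·NₕSₕ / Σⱼ NⱼSⱼ.
Σ NⱼSⱼ = 15612·400 + 11046·706 + 9124·669 = 2.0147232 × 10^7.
n_{Public} = 580·11046·706 / (2.0147232 × 10^7) = 224.5.

224.5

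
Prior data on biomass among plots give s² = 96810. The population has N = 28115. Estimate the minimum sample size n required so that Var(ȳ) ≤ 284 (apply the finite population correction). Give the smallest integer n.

Without fpc, n₀ = s²/D = 96810/284 = 340.8803.
With fpc, (1 − n/N)·s²/n ≤ D requires n ≥ n₀/(1 + n₀/N) = 340.8803/(1 + 340.8803/28115) = 336.7968.
Rounding up, n = 337.

337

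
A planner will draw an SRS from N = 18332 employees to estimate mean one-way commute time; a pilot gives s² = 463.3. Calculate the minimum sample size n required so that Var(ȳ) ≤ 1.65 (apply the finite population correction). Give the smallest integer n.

277

Without fpc, n₀ = s²/D = 463.3/1.65 = 280.7879.
With fpc, (1 − n/N)·s²/n ≤ D requires n ≥ n₀/(1 + n₀/N) = 280.7879/(1 + 280.7879/18332) = 276.5520.
Rounding up, n = 277.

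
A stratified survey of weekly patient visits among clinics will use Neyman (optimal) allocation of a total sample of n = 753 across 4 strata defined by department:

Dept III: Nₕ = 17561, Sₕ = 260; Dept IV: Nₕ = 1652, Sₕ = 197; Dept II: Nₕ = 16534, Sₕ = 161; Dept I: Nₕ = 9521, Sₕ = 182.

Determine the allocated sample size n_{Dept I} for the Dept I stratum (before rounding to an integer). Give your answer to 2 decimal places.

Neyman allocation: nₕ = n·NₕSₕ / Σⱼ NⱼSⱼ.
Σ NⱼSⱼ = 17561·260 + 1652·197 + 16534·161 + 9521·182 = 9.2861 × 10^6.
n_{Dept I} = 753·9521·182 / (9.2861 × 10^6) = 140.51.

140.51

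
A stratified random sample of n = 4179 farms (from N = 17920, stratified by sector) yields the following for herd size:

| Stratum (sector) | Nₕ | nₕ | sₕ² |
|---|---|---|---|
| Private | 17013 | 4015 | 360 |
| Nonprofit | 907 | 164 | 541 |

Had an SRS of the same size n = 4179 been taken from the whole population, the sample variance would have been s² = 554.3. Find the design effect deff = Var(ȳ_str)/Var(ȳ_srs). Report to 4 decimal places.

Var(ȳ_str) = Σ Wₕ²(1−fₕ)sₕ²/nₕ with Wₕ = Nₕ/17920:
  Private: (17013/17920)²·(1−4015/17013)·360/4015 = 0.061744514
  Nonprofit: (907/17920)²·(1−164/907)·541/164 = 0.0069226681
  → Var(ȳ_str) = 0.068667182.
Var(ȳ_srs) = (1 − 4179/17920)·554.3/4179 = 0.10170747.
deff = 0.068667182 / 0.10170747 = 0.6751.

0.6751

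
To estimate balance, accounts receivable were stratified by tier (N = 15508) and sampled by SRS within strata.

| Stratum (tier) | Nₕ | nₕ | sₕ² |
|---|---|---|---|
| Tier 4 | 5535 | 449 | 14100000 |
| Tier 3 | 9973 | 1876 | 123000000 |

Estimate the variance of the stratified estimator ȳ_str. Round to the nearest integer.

Var(ȳ_str) = Σₕ Wₕ²(1 − fₕ)sₕ²/nₕ with Wₕ = Nₕ/N, N = 15508.
Tier 4: Wₕ = 0.35691256; term = 0.35691256²·(1 − 0.08112014)·14100000/449 = 3675.8279.
Tier 3: Wₕ = 0.64308744; term = 0.64308744²·(1 − 0.18810789)·123000000/1876 = 22014.593.
Sum = 25690.421.

25690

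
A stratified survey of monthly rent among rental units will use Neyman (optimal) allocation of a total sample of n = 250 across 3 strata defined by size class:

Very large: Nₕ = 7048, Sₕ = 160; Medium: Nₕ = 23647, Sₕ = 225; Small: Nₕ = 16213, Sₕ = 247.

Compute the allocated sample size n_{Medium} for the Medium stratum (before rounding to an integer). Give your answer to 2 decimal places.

Neyman allocation: nₕ = n·NₕSₕ / Σⱼ NⱼSⱼ.
Σ NⱼSⱼ = 7048·160 + 23647·225 + 16213·247 = 1.0452866 × 10^7.
n_{Medium} = 250·23647·225 / (1.0452866 × 10^7) = 127.25.

127.25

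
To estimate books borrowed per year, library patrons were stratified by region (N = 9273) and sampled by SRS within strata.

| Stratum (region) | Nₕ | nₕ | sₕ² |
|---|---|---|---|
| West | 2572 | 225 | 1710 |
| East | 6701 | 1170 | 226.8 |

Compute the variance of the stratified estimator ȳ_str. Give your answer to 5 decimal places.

0.61708

Var(ȳ_str) = Σₕ Wₕ²(1 − fₕ)sₕ²/nₕ with Wₕ = Nₕ/N, N = 9273.
West: Wₕ = 0.27736439; term = 0.27736439²·(1 − 0.08748056)·1710/225 = 0.53352789.
East: Wₕ = 0.72263561; term = 0.72263561²·(1 − 0.17460081)·226.8/1170 = 0.083552595.
Sum = 0.61708049.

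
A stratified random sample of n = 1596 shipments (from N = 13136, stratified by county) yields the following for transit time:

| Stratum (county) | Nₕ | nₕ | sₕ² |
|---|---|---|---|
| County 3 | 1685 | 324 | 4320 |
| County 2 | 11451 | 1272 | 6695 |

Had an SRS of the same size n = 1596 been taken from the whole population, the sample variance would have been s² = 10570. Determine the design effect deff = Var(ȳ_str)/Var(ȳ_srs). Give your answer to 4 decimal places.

Var(ȳ_str) = Σ Wₕ²(1−fₕ)sₕ²/nₕ with Wₕ = Nₕ/13136:
  County 3: (1685/13136)²·(1−324/1685)·4320/324 = 0.17720276
  County 2: (11451/13136)²·(1−1272/11451)·6695/1272 = 3.5553775
  → Var(ȳ_str) = 3.7325803.
Var(ȳ_srs) = (1 − 1596/13136)·10570/1596 = 5.8181481.
deff = 3.7325803 / 5.8181481 = 0.6415.

0.6415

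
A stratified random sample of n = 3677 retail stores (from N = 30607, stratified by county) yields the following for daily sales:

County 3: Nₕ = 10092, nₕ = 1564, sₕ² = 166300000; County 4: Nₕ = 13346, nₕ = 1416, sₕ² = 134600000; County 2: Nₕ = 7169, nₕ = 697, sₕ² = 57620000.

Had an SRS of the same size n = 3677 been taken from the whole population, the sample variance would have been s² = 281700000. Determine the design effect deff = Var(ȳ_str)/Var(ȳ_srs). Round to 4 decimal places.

0.4453

Var(ȳ_str) = Σ Wₕ²(1−fₕ)sₕ²/nₕ with Wₕ = Nₕ/30607:
  County 3: (10092/30607)²·(1−1564/10092)·166300000/1564 = 9768.7368
  County 4: (13346/30607)²·(1−1416/13346)·134600000/1416 = 16155.926
  County 2: (7169/30607)²·(1−697/7169)·57620000/697 = 4094.4544
  → Var(ȳ_str) = 30019.117.
Var(ȳ_srs) = (1 − 3677/30607)·281700000/3677 = 67407.591.
deff = 30019.117 / 67407.591 = 0.4453.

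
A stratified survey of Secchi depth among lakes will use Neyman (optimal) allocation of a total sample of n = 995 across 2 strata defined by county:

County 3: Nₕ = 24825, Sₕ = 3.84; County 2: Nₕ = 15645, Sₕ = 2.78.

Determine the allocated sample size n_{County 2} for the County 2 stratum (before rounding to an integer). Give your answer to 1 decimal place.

Neyman allocation: nₕ = n·NₕSₕ / Σⱼ NⱼSⱼ.
Σ NⱼSⱼ = 24825·3.84 + 15645·2.78 = 138821.1.
n_{County 2} = 995·15645·2.78 / 138821.1 = 311.7.

311.7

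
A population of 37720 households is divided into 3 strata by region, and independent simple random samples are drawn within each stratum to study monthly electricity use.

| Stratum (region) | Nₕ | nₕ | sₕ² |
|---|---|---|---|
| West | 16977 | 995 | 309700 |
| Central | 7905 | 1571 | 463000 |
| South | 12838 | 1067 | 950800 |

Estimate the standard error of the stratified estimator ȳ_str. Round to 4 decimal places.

Var(ȳ_str) = Σₕ Wₕ²(1 − fₕ)sₕ²/nₕ with Wₕ = Nₕ/N, N = 37720.
West: Wₕ = 0.45007953; term = 0.45007953²·(1 − 0.05860871)·309700/995 = 59.356301.
Central: Wₕ = 0.20957052; term = 0.20957052²·(1 − 0.19873498)·463000/1571 = 10.371495.
South: Wₕ = 0.34034995; term = 0.34034995²·(1 − 0.08311263)·950800/1067 = 94.643789.
Sum = 164.37159.
SE = √(164.37159) = 12.8207.

12.8207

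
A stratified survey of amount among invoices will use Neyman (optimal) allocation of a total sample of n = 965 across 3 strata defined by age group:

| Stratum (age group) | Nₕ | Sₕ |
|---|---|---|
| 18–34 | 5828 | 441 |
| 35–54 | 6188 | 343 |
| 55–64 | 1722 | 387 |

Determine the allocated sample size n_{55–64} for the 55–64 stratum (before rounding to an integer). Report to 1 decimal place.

120.0

Neyman allocation: nₕ = n·NₕSₕ / Σⱼ NⱼSⱼ.
Σ NⱼSⱼ = 5828·441 + 6188·343 + 1722·387 = 5.359046 × 10^6.
n_{55–64} = 965·1722·387 / (5.359046 × 10^6) = 120.0.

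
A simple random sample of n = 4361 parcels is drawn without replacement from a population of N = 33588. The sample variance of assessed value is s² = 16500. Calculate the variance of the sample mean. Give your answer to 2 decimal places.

Under SRS without replacement, Var(ȳ) = (1 − f)·s²/n with f = n/N = 4361/33588 = 0.12983804.
Var(ȳ) = (1 − 0.12983804)·16500/4361 = 0.87016196·3.7835359 = 3.292289.

3.29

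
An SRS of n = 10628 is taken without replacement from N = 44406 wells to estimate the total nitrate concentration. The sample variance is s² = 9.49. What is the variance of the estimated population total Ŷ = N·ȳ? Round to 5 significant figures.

Var(Ŷ) = N²·Var(ȳ) = N²·(1 − n/N)·s²/n.
f = 10628/44406 = 0.23933703; Var(ȳ) = 0.76066297·9.49/10628 = 6.7921449 × 10^-4.
Var(Ŷ) = 44406² · (6.7921449 × 10^-4) = 1.3393382 × 10^6.

1.3393 × 10^6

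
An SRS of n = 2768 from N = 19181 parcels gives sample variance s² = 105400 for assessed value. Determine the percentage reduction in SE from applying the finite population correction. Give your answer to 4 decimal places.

f = n/N = 2768/19181 = 0.14430947.
SE_no-fpc = √(s²/n) = 6.1707402; SE_fpc = √((1−f)s²/n) = 5.7081533.
Ratio = √(1−f) = 0.92503542. Reduction = 100·(1 − 0.92503542) = 7.4965%.

7.4965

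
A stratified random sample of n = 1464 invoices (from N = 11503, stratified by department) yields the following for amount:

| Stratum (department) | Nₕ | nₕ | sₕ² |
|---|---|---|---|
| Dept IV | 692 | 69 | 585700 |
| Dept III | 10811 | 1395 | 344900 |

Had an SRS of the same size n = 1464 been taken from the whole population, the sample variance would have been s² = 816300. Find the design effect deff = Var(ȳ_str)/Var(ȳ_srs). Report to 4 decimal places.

Var(ȳ_str) = Σ Wₕ²(1−fₕ)sₕ²/nₕ with Wₕ = Nₕ/11503:
  Dept IV: (692/11503)²·(1−69/692)·585700/69 = 27.656552
  Dept III: (10811/11503)²·(1−1395/10811)·344900/1395 = 190.20812
  → Var(ȳ_str) = 217.86467.
Var(ȳ_srs) = (1 − 1464/11503)·816300/1464 = 486.61787.
deff = 217.86467 / 486.61787 = 0.4477.

0.4477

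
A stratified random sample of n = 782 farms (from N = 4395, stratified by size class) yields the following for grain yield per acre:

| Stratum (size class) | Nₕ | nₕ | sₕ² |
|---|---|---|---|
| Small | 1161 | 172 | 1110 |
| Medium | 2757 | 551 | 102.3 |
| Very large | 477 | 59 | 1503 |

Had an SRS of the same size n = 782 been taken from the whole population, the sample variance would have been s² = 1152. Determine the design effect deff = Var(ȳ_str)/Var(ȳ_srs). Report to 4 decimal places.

0.5822

Var(ȳ_str) = Σ Wₕ²(1−fₕ)sₕ²/nₕ with Wₕ = Nₕ/4395:
  Small: (1161/4395)²·(1−172/1161)·1110/172 = 0.38362357
  Medium: (2757/4395)²·(1−551/2757)·102.3/551 = 0.058458619
  Very large: (477/4395)²·(1−59/477)·1503/59 = 0.26295648
  → Var(ȳ_str) = 0.70503867.
Var(ȳ_srs) = (1 − 782/4395)·1152/782 = 1.2110297.
deff = 0.70503867 / 1.2110297 = 0.5822.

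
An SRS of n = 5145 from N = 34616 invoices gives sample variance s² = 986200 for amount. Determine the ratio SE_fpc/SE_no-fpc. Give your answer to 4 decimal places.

f = n/N = 5145/34616 = 0.14863069.
SE_no-fpc = √(s²/n) = 13.8449; SE_fpc = √((1−f)s²/n) = 12.774644.
Ratio = √(1−f) = 0.92269676.

0.9227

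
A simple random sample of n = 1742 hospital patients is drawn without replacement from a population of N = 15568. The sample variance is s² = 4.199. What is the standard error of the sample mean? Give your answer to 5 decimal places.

0.04627

Under SRS without replacement, Var(ȳ) = (1 − f)·s²/n with f = n/N = 1742/15568 = 0.11189620.
Var(ȳ) = (1 − 0.11189620)·4.199/1742 = 0.88810380·0.0024104478 = 0.0021407278.
SE(ȳ) = √(0.0021407278) = 0.04627.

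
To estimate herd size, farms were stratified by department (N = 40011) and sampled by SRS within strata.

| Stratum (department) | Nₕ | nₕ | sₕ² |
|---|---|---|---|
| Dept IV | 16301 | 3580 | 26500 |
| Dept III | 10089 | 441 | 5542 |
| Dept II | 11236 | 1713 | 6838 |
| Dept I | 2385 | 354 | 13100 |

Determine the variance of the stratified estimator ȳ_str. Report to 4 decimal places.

Var(ȳ_str) = Σₕ Wₕ²(1 − fₕ)sₕ²/nₕ with Wₕ = Nₕ/N, N = 40011.
Dept IV: Wₕ = 0.40741296; term = 0.40741296²·(1 − 0.21961843)·26500/3580 = 0.95882541.
Dept III: Wₕ = 0.25215566; term = 0.25215566²·(1 − 0.04371097)·5542/441 = 0.76410763.
Dept II: Wₕ = 0.28082277; term = 0.28082277²·(1 − 0.15245639)·6838/1713 = 0.26680775.
Dept I: Wₕ = 0.05960861; term = 0.05960861²·(1 − 0.14842767)·13100/354 = 0.11197151.
Sum = 2.1017123.

2.1017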